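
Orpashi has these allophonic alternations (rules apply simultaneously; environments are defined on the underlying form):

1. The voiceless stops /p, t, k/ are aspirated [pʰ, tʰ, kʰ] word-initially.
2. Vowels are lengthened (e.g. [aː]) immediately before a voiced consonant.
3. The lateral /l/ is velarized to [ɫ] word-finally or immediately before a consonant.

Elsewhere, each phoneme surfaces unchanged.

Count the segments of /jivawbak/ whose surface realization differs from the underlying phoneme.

Segments that undergo a rule: /i/ → [iː] (rule 2); /a/ → [aː] (rule 2).
All other segments surface unchanged.

2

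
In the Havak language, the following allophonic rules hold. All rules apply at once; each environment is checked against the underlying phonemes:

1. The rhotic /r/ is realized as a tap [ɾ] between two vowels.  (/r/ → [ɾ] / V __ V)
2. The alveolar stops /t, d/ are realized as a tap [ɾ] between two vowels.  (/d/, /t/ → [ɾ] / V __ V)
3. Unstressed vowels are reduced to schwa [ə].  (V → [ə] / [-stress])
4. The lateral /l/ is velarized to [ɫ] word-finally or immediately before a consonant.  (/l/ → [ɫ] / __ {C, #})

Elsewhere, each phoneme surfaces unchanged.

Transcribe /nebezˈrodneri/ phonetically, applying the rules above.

[nəbəzˈrodnəɾə]

/e/ meets the environment for rule 3 (in an unstressed syllable) → [ə].
/e/ (between /b/ and /z/) occurs in an unstressed syllable → [ə] by rule 3.
/r/ (between /z/ and /o/) is in the target of rule 1 but the environment (between two vowels) is not met → [r].
/o/ (between /r/ and /d/) is in the target of rule 3 but the environment (in an unstressed syllable) is not met → [o].
/d/ (between /o/ and /n/) is in the target of rule 2 but the environment (between two vowels) is not met → [d].
/e/ — between /n/ and /r/, in an unstressed syllable — surfaces as [ə] (rule 3).
/r/ meets the environment for rule 1 (between two vowels) → [ɾ].
/i/ (word-final) occurs in an unstressed syllable → [ə] by rule 3.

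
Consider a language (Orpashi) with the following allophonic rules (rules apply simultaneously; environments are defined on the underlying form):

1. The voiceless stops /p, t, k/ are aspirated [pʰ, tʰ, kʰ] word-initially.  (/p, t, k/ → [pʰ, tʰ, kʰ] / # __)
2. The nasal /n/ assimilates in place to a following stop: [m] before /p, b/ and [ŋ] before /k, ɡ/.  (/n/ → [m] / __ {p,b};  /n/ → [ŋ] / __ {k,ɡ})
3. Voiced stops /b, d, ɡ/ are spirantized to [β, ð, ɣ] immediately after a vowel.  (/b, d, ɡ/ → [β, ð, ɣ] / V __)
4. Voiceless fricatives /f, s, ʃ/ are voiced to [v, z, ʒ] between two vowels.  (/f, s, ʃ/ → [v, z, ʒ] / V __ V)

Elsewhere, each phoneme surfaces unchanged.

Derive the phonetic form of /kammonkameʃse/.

[kʰammoŋkameʃse]

/k/ meets the environment for rule 1 (word-initially) → [kʰ].
/a/ stays [a].
/m/ (between /a/ and /m/): no rule targets it → [m].
/m/ — not in any rule's target class → [m].
/o/ (between /m/ and /n/) is unaffected → [o].
/n/ (between /o/ and /k/) occurs before a labial or velar stop → [ŋ] by rule 2.
/k/ (between /n/ and /a/): rule 1 targets it, but not word-initially → unchanged [k].
/a/ stays [a].
/m/ (between /a/ and /e/) is unaffected → [m].
/e/ (between /m/ and /ʃ/): no rule targets it → [e].
/ʃ/ — between /e/ and /s/; rule 4 does not apply here → [ʃ].
/s/ (between /ʃ/ and /e/) is in the target of rule 4 but the environment (between two vowels) is not met → [s].
/e/ (word-final) is unaffected → [e].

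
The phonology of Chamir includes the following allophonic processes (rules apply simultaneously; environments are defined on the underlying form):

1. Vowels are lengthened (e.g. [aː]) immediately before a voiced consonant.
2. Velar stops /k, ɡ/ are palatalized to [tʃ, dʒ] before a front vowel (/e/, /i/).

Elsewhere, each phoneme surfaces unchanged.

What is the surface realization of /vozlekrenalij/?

[voːzlekreːnaːliːj]

/v/ — not in any rule's target class → [v].
/o/ — between /v/ and /z/, before a voiced consonant — surfaces as [oː] (rule 1).
/z/ (between /o/ and /l/) is unaffected → [z].
/l/ — not in any rule's target class → [l].
/e/ — between /l/ and /k/; rule 1 does not apply here → [e].
/k/ (between /e/ and /r/) is in the target of rule 2 but the environment (before a front vowel) is not met → [k].
/r/ (between /k/ and /e/) is unaffected → [r].
/e/ (between /r/ and /n/) occurs before a voiced consonant → [eː] by rule 1.
/n/ stays [n].
/a/ (between /n/ and /l/): before a voiced consonant, so rule 1 applies → [aː].
/l/ — not in any rule's target class → [l].
/i/ — between /l/ and /j/, before a voiced consonant — surfaces as [iː] (rule 1).
/j/ — not in any rule's target class → [j].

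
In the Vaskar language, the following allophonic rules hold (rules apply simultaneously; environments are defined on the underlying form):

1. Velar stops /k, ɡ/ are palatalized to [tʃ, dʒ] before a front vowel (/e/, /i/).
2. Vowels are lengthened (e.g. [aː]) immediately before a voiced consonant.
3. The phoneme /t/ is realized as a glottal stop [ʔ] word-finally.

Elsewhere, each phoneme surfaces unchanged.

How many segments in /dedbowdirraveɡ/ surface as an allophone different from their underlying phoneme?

Segments that undergo a rule: /e/ → [eː] (rule 2); /o/ → [oː] (rule 2); /i/ → [iː] (rule 2); /a/ → [aː] (rule 2); /e/ → [eː] (rule 2).
All other segments surface unchanged.

5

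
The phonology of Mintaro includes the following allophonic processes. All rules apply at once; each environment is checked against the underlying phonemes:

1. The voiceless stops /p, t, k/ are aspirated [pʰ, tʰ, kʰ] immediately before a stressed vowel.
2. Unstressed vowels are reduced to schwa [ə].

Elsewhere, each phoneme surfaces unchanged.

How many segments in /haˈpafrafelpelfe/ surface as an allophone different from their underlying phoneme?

Segments that undergo a rule: /a/ → [ə] (rule 2); /p/ → [pʰ] (rule 1); /a/ → [ə] (rule 2); /e/ → [ə] (rule 2); /e/ → [ə] (rule 2); /e/ → [ə] (rule 2).
All other segments surface unchanged.

6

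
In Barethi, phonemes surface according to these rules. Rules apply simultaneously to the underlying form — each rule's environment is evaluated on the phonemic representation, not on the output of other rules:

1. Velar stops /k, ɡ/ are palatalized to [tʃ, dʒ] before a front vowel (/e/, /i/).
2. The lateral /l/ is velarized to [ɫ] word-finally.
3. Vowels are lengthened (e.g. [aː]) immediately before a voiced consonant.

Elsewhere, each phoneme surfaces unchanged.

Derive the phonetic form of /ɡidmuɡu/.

/ɡ/ (word-initial): before a front vowel, so rule 1 applies → [dʒ].
/i/ (between /ɡ/ and /d/): before a voiced consonant, so rule 3 applies → [iː].
/u/ (between /m/ and /ɡ/) occurs before a voiced consonant → [uː] by rule 3.
/ɡ/ (between /u/ and /u/) is in the target of rule 1 but the environment (before a front vowel) is not met → [ɡ].
/u/ — word-final; rule 3 does not apply here → [u].

[dʒiːdmuːɡu]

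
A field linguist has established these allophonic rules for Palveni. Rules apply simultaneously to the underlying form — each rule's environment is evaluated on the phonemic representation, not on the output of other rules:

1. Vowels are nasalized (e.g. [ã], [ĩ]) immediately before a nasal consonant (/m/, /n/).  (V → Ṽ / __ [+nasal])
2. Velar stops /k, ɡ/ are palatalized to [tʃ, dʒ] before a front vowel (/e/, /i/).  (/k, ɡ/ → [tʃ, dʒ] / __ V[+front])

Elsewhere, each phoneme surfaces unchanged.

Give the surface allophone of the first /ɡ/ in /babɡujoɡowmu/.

/ɡ/ (between /b/ and /u/) is in the target of rule 2 but the environment (before a front vowel) is not met → [ɡ].

[ɡ]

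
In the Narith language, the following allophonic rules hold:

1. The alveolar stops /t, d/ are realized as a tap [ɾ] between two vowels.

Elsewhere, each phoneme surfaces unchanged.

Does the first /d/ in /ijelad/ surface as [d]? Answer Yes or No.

/d/ (word-final): rule 1 targets it, but not between two vowels → unchanged [d].
The actual realization is [d], which matches [d].

Yes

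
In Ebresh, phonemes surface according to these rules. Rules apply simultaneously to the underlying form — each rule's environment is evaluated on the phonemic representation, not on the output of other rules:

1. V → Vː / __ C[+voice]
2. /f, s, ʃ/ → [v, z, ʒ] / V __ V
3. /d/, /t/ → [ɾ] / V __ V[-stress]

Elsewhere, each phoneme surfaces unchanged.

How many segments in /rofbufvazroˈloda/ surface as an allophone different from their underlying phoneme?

Segments that undergo a rule: /a/ → [aː] (rule 1); /o/ → [oː] (rule 1); /o/ → [oː] (rule 1); /d/ → [ɾ] (rule 3).
All other segments surface unchanged.

4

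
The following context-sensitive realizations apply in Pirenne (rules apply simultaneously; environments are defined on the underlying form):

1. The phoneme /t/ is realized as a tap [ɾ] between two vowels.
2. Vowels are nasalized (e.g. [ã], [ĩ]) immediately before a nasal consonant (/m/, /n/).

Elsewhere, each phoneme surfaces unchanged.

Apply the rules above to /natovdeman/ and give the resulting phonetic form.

[naɾovdẽmãn]

/n/ stays [n].
/a/ (between /n/ and /t/): rule 2 targets it, but not before a nasal consonant → unchanged [a].
/t/ (between /a/ and /o/): between two vowels, so rule 1 applies → [ɾ].
/o/ (between /t/ and /v/) is in the target of rule 2 but the environment (before a nasal consonant) is not met → [o].
/v/ stays [v].
/d/ (between /v/ and /e/): no rule targets it → [d].
/e/ (between /d/ and /m/): before a nasal consonant, so rule 2 applies → [ẽ].
/m/ stays [m].
/a/ (between /m/ and /n/) occurs before a nasal consonant → [ã] by rule 2.
/n/ (word-final) is unaffected → [n].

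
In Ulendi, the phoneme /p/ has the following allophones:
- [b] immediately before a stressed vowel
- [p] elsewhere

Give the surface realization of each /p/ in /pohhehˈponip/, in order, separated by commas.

Occurrence 1 (position 1): no conditioning environment matches → elsewhere allophone [p].
Occurrence 2 (position 7): immediately before a stressed vowel → [b].
Occurrence 3 (position 11): no conditioning environment matches → elsewhere allophone [p].

[p], [b], [p]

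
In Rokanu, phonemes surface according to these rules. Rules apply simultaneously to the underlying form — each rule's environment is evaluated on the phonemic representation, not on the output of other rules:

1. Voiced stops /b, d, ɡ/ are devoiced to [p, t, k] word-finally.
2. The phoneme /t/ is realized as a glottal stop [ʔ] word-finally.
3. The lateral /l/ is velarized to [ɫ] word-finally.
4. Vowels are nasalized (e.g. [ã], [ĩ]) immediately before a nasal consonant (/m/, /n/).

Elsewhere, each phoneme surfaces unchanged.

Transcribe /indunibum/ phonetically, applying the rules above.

/i/ (word-initial) occurs before a nasal consonant → [ĩ] by rule 4.
/d/ (between /n/ and /u/) is in the target of rule 1 but the environment (word-finally) is not met → [d].
/u/ (between /d/ and /n/) occurs before a nasal consonant → [ũ] by rule 4.
/i/ — between /n/ and /b/; rule 4 does not apply here → [i].
/b/ (between /i/ and /u/) fails the environment for rule 1, so it stays [b].
/u/ (between /b/ and /m/): before a nasal consonant, so rule 4 applies → [ũ].

[ĩndũnibũm]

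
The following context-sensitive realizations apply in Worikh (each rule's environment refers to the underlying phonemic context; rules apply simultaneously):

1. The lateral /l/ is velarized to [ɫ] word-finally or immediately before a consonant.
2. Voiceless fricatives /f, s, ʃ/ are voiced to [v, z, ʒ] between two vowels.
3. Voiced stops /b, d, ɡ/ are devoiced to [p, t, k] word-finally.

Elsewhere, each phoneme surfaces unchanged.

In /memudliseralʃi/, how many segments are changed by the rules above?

Segments that undergo a rule: /s/ → [z] (rule 2); /l/ → [ɫ] (rule 1).
All other segments surface unchanged.

2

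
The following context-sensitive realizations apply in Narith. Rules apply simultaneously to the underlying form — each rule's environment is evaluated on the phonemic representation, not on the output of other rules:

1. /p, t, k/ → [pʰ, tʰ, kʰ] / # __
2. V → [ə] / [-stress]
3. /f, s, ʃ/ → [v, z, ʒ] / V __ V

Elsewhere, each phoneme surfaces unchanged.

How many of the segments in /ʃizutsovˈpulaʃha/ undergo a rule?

5

Segments that undergo a rule: /i/ → [ə] (rule 2); /u/ → [ə] (rule 2); /o/ → [ə] (rule 2); /a/ → [ə] (rule 2); /a/ → [ə] (rule 2).
All other segments surface unchanged.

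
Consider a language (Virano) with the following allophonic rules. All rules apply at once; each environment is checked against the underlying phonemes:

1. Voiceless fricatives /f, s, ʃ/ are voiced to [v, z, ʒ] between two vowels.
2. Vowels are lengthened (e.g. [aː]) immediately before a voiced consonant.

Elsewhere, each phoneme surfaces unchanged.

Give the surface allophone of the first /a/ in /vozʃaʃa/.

/a/ (between /ʃ/ and /ʃ/) fails the environment for rule 2, so it stays [a].

[a]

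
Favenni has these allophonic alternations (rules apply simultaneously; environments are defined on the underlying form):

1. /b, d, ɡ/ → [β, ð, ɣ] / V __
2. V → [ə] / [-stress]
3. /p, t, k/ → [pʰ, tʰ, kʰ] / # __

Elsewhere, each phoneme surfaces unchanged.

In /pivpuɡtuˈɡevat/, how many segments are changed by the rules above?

Segments that undergo a rule: /p/ → [pʰ] (rule 3); /i/ → [ə] (rule 2); /u/ → [ə] (rule 2); /ɡ/ → [ɣ] (rule 1); /u/ → [ə] (rule 2); /ɡ/ → [ɣ] (rule 1); /a/ → [ə] (rule 2).
All other segments surface unchanged.

7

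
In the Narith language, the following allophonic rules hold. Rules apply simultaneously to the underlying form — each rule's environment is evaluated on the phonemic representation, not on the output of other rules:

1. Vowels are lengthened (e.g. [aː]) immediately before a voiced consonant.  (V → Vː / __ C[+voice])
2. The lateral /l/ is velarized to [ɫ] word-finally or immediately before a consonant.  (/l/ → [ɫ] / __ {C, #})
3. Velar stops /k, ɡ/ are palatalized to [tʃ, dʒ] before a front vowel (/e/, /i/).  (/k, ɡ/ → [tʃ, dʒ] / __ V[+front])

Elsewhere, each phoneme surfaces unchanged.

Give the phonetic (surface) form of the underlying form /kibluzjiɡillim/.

[tʃiːbluːzjiːdʒiːɫliːm]

Rule 3 applies to /k/ (word-initial: before a front vowel) → [tʃ].
/i/ — between /k/ and /b/, before a voiced consonant — surfaces as [iː] (rule 1).
/b/ (between /i/ and /l/): no rule targets it → [b].
/l/ (between /b/ and /u/) fails the environment for rule 2, so it stays [l].
Rule 1 applies to /u/ (between /l/ and /z/: before a voiced consonant) → [uː].
/z/ — not in any rule's target class → [z].
/j/ (between /z/ and /i/) is unaffected → [j].
Rule 1 applies to /i/ (between /j/ and /ɡ/: before a voiced consonant) → [iː].
/ɡ/ (between /i/ and /i/): before a front vowel, so rule 3 applies → [dʒ].
Rule 1 applies to /i/ (between /ɡ/ and /l/: before a voiced consonant) → [iː].
/l/ meets the environment for rule 2 (word-finally or immediately before a consonant) → [ɫ].
/l/ (between /l/ and /i/): rule 2 targets it, but not word-finally or immediately before a consonant → unchanged [l].
/i/ meets the environment for rule 1 (before a voiced consonant) → [iː].
/m/ (word-final): no rule targets it → [m].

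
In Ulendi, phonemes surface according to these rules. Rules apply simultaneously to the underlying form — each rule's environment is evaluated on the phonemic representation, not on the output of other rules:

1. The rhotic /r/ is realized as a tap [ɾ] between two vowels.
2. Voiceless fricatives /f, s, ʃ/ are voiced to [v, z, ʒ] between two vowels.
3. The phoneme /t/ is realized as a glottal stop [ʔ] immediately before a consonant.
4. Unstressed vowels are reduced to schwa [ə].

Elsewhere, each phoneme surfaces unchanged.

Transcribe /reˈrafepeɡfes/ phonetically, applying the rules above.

[rəˈɾavəpəɡfəs]

/r/ (word-initial) fails the environment for rule 1, so it stays [r].
/e/ (between /r/ and /r/): in an unstressed syllable, so rule 4 applies → [ə].
/r/ (between /e/ and /a/) occurs between two vowels → [ɾ] by rule 1.
/a/ (between /r/ and /f/) is in the target of rule 4 but the environment (in an unstressed syllable) is not met → [a].
/f/ (between /a/ and /e/): between two vowels, so rule 2 applies → [v].
Rule 4 applies to /e/ (between /f/ and /p/: in an unstressed syllable) → [ə].
/p/ (between /e/ and /e/): no rule targets it → [p].
/e/ — between /p/ and /ɡ/, in an unstressed syllable — surfaces as [ə] (rule 4).
/ɡ/ (between /e/ and /f/): no rule targets it → [ɡ].
/f/ — between /ɡ/ and /e/; rule 2 does not apply here → [f].
/e/ (between /f/ and /s/) occurs in an unstressed syllable → [ə] by rule 4.
/s/ (word-final) fails the environment for rule 2, so it stays [s].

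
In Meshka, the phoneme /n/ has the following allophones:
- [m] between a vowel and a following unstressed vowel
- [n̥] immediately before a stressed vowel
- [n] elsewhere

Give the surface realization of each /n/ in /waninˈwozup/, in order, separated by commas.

[m], [n]

Occurrence 1 (position 3): between a vowel and a following unstressed vowel → [m].
Occurrence 2 (position 5): no conditioning environment matches → elsewhere allophone [n].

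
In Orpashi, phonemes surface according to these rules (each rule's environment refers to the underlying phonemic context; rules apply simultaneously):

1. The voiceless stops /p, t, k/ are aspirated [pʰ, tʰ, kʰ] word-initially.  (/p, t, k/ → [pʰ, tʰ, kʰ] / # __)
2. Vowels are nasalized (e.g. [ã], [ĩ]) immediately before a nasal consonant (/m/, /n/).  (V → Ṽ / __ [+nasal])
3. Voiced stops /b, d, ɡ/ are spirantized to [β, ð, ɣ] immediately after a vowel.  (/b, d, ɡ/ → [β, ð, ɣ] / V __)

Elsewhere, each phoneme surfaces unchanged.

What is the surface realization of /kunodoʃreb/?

/k/ (word-initial) occurs word-initially → [kʰ] by rule 1.
/u/ meets the environment for rule 2 (before a nasal consonant) → [ũ].
/n/ (between /u/ and /o/) is unaffected → [n].
/o/ (between /n/ and /d/) is in the target of rule 2 but the environment (before a nasal consonant) is not met → [o].
/d/ — between /o/ and /o/, immediately after a vowel — surfaces as [ð] (rule 3).
/o/ (between /d/ and /ʃ/): rule 2 targets it, but not before a nasal consonant → unchanged [o].
/ʃ/ — not in any rule's target class → [ʃ].
/r/ (between /ʃ/ and /e/) is unaffected → [r].
/e/ (between /r/ and /b/): rule 2 targets it, but not before a nasal consonant → unchanged [e].
/b/ meets the environment for rule 3 (immediately after a vowel) → [β].

[kʰũnoðoʃreβ]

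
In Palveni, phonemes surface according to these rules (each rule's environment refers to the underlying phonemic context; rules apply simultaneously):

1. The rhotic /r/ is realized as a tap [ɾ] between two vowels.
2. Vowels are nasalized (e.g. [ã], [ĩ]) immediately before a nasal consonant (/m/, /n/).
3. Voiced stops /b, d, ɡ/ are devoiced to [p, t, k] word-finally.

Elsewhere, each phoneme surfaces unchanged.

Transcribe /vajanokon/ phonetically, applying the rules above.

[vajãnokõn]

/v/ stays [v].
/a/ (between /v/ and /j/) fails the environment for rule 2, so it stays [a].
/j/ (between /a/ and /a/): no rule targets it → [j].
/a/ (between /j/ and /n/) occurs before a nasal consonant → [ã] by rule 2.
/n/ (between /a/ and /o/): no rule targets it → [n].
/o/ (between /n/ and /k/): rule 2 targets it, but not before a nasal consonant → unchanged [o].
/k/ (between /o/ and /o/): no rule targets it → [k].
/o/ (between /k/ and /n/): before a nasal consonant, so rule 2 applies → [õ].
/n/ (word-final): no rule targets it → [n].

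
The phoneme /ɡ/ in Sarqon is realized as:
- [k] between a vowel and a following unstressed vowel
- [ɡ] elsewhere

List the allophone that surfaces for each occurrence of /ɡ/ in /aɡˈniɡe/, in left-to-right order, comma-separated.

Occurrence 1 (position 2): no conditioning environment matches → elsewhere allophone [ɡ].
Occurrence 2 (position 5): between a vowel and a following unstressed vowel → [k].

[ɡ], [k]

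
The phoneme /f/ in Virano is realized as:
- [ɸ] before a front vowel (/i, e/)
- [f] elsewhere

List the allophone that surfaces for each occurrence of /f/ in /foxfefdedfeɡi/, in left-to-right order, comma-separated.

Occurrence 1 (position 1): no conditioning environment matches → elsewhere allophone [f].
Occurrence 2 (position 4): before a front vowel (/i, e/) → [ɸ].
Occurrence 3 (position 6): no conditioning environment matches → elsewhere allophone [f].
Occurrence 4 (position 10): before a front vowel (/i, e/) → [ɸ].

[f], [ɸ], [f], [ɸ]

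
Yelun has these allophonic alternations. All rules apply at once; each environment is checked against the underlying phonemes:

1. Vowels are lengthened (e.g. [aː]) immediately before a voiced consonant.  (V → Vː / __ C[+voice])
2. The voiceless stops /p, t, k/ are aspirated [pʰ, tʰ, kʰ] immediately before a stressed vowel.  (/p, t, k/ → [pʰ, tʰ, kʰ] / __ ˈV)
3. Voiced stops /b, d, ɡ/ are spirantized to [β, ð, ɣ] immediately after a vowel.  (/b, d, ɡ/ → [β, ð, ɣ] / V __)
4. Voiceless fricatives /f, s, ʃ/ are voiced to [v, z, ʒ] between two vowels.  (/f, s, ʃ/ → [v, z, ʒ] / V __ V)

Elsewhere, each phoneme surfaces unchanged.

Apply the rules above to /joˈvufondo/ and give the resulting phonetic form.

[joːˈvuvoːndo]

/j/ stays [j].
/o/ (between /j/ and /v/) occurs before a voiced consonant → [oː] by rule 1.
/v/ (between /o/ and /u/): no rule targets it → [v].
/u/ — between /v/ and /f/; rule 1 does not apply here → [u].
/f/ meets the environment for rule 4 (between two vowels) → [v].
/o/ (between /f/ and /n/): before a voiced consonant, so rule 1 applies → [oː].
/n/ stays [n].
/d/ — between /n/ and /o/; rule 3 does not apply here → [d].
/o/ (word-final): rule 1 targets it, but not before a voiced consonant → unchanged [o].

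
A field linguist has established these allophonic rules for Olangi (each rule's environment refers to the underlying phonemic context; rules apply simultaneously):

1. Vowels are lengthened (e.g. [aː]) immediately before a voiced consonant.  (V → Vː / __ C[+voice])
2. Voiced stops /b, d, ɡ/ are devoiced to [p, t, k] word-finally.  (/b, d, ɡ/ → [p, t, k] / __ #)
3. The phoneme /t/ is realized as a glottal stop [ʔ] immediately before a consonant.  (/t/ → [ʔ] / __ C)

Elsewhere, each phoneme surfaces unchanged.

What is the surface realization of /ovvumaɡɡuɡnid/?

[oːvvuːmaːɡɡuːɡniːt]

Rule 1 applies to /o/ (word-initial: before a voiced consonant) → [oː].
/v/ stays [v].
/v/ — not in any rule's target class → [v].
/u/ meets the environment for rule 1 (before a voiced consonant) → [uː].
/m/ (between /u/ and /a/) is unaffected → [m].
/a/ (between /m/ and /ɡ/): before a voiced consonant, so rule 1 applies → [aː].
/ɡ/ (between /a/ and /ɡ/) is in the target of rule 2 but the environment (word-finally) is not met → [ɡ].
/ɡ/ (between /ɡ/ and /u/) fails the environment for rule 2, so it stays [ɡ].
Rule 1 applies to /u/ (between /ɡ/ and /ɡ/: before a voiced consonant) → [uː].
/ɡ/ (between /u/ and /n/) fails the environment for rule 2, so it stays [ɡ].
/n/ (between /ɡ/ and /i/) is unaffected → [n].
Rule 1 applies to /i/ (between /n/ and /d/: before a voiced consonant) → [iː].
/d/ (word-final): word-finally, so rule 2 applies → [t].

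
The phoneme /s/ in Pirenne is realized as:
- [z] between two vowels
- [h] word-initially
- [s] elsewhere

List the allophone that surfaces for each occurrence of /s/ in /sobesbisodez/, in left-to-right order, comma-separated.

[h], [s], [z]

Occurrence 1 (position 1): word-initially → [h].
Occurrence 2 (position 5): no conditioning environment matches → elsewhere allophone [s].
Occurrence 3 (position 8): between two vowels → [z].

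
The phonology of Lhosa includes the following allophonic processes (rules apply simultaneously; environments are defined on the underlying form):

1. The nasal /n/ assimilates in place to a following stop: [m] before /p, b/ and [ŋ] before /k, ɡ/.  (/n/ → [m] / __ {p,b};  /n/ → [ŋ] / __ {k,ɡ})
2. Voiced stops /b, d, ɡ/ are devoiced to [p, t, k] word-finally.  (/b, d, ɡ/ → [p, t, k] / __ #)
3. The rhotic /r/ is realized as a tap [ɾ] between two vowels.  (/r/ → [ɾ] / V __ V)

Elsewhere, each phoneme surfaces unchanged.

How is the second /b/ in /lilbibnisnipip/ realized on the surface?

[b]

/b/ (between /i/ and /n/) fails the environment for rule 2, so it stays [b].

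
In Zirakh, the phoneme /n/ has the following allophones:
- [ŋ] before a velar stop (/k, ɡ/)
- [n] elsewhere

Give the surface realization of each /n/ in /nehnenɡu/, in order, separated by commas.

Occurrence 1 (position 1): no conditioning environment matches → elsewhere allophone [n].
Occurrence 2 (position 4): no conditioning environment matches → elsewhere allophone [n].
Occurrence 3 (position 6): before a velar stop → [ŋ].

[n], [n], [ŋ]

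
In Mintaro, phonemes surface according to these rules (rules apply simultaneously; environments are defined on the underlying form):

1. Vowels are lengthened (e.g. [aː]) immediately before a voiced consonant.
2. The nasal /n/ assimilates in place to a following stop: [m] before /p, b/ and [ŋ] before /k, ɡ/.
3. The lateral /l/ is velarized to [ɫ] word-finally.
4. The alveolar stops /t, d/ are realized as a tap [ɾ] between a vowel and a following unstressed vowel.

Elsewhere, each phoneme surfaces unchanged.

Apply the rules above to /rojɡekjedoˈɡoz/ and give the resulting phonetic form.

[roːjɡekjeːɾoːˈɡoːz]

/o/ meets the environment for rule 1 (before a voiced consonant) → [oː].
/e/ (between /ɡ/ and /k/) fails the environment for rule 1, so it stays [e].
/e/ — between /j/ and /d/, before a voiced consonant — surfaces as [eː] (rule 1).
/d/ meets the environment for rule 4 (between a vowel and a following unstressed vowel) → [ɾ].
/o/ meets the environment for rule 1 (before a voiced consonant) → [oː].
Rule 1 applies to /o/ (between /ɡ/ and /z/: before a voiced consonant) → [oː].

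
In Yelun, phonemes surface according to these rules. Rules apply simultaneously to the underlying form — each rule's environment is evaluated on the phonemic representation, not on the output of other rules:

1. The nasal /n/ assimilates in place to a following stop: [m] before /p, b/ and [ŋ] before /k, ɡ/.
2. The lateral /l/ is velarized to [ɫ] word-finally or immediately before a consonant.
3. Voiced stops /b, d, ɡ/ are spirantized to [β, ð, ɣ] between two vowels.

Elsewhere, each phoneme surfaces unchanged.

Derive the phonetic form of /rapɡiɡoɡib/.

[rapɡiɣoɣib]

/r/ — not in any rule's target class → [r].
/a/ (between /r/ and /p/) is unaffected → [a].
/p/ — not in any rule's target class → [p].
/ɡ/ — between /p/ and /i/; rule 3 does not apply here → [ɡ].
/i/ (between /ɡ/ and /ɡ/): no rule targets it → [i].
/ɡ/ meets the environment for rule 3 (between two vowels) → [ɣ].
/o/ — not in any rule's target class → [o].
/ɡ/ — between /o/ and /i/, between two vowels — surfaces as [ɣ] (rule 3).
/i/ — not in any rule's target class → [i].
/b/ (word-final): rule 3 targets it, but not between two vowels → unchanged [b].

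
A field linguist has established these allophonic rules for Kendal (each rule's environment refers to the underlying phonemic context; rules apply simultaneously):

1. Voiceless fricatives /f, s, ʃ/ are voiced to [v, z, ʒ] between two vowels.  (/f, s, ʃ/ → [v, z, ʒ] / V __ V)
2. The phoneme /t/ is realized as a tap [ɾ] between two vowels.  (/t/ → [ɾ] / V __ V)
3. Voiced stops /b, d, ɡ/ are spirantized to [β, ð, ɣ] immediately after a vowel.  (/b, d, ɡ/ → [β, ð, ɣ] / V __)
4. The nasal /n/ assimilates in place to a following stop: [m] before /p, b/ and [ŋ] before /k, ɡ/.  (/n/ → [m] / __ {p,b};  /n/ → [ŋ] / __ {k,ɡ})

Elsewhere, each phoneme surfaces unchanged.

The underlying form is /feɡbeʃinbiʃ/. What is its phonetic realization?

/f/ (word-initial) fails the environment for rule 1, so it stays [f].
/ɡ/ — between /e/ and /b/, immediately after a vowel — surfaces as [ɣ] (rule 3).
/b/ (between /ɡ/ and /e/) is in the target of rule 3 but the environment (immediately after a vowel) is not met → [b].
/ʃ/ (between /e/ and /i/) occurs between two vowels → [ʒ] by rule 1.
/n/ (between /i/ and /b/) occurs before a labial or velar stop → [m] by rule 4.
/b/ (between /n/ and /i/): rule 3 targets it, but not immediately after a vowel → unchanged [b].
/ʃ/ — word-final; rule 1 does not apply here → [ʃ].

[feɣbeʒimbiʃ]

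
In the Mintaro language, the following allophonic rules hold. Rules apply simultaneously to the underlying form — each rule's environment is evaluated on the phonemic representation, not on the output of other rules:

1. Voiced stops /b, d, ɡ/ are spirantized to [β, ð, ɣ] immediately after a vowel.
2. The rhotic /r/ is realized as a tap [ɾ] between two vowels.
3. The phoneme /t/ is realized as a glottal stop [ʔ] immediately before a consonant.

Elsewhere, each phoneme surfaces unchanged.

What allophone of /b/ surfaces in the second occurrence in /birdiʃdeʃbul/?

/b/ (between /ʃ/ and /u/) is in the target of rule 1 but the environment (immediately after a vowel) is not met → [b].

[b]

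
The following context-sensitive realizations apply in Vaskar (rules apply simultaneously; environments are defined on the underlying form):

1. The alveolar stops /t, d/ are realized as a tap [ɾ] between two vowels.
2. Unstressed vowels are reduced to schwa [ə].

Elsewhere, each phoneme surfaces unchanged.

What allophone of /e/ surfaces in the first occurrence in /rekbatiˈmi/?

/e/ (between /r/ and /k/) occurs in an unstressed syllable → [ə] by rule 2.

[ə]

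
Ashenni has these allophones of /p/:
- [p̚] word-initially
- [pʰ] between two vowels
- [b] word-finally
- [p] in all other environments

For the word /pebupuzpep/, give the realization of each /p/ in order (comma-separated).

[p̚], [pʰ], [p], [b]

Occurrence 1 (position 1): word-initially → [p̚].
Occurrence 2 (position 5): between two vowels → [pʰ].
Occurrence 3 (position 8): no conditioning environment matches → elsewhere allophone [p].
Occurrence 4 (position 10): word-finally → [b].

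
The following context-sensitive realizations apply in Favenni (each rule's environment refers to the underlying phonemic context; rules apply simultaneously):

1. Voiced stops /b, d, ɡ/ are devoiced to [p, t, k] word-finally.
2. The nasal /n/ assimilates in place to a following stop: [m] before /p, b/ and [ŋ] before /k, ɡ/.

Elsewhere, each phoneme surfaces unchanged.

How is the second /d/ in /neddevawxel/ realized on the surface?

/d/ (between /d/ and /e/) fails the environment for rule 1, so it stays [d].

[d]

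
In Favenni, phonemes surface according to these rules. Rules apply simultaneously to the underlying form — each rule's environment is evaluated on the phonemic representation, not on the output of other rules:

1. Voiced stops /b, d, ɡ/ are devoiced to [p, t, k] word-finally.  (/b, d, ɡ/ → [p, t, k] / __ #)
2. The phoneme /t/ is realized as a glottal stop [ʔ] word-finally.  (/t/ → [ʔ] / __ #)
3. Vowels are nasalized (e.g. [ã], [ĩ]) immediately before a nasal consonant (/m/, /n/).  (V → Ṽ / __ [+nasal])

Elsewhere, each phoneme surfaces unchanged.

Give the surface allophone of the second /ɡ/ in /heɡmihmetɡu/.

[ɡ]

/ɡ/ (between /t/ and /u/) is in the target of rule 1 but the environment (word-finally) is not met → [ɡ].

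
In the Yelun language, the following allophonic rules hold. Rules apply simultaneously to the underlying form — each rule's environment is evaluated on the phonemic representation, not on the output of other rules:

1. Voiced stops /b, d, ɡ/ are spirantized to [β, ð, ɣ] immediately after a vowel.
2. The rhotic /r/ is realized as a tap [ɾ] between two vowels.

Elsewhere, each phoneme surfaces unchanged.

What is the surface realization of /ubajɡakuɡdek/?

/u/ stays [u].
/b/ meets the environment for rule 1 (immediately after a vowel) → [β].
/a/ (between /b/ and /j/) is unaffected → [a].
/j/ (between /a/ and /ɡ/) is unaffected → [j].
/ɡ/ (between /j/ and /a/) is in the target of rule 1 but the environment (immediately after a vowel) is not met → [ɡ].
/a/ stays [a].
/k/ stays [k].
/u/ — not in any rule's target class → [u].
/ɡ/ — between /u/ and /d/, immediately after a vowel — surfaces as [ɣ] (rule 1).
/d/ (between /ɡ/ and /e/): rule 1 targets it, but not immediately after a vowel → unchanged [d].
/e/ stays [e].
/k/ (word-final) is unaffected → [k].

[uβajɡakuɣdek]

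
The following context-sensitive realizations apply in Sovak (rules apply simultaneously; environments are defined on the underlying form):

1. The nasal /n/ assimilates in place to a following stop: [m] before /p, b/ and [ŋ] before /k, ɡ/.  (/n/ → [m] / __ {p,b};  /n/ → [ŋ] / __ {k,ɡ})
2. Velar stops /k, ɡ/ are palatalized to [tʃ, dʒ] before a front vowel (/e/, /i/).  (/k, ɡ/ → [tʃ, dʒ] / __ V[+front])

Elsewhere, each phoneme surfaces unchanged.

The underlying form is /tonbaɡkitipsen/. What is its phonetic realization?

/n/ (between /o/ and /b/) occurs before a labial or velar stop → [m] by rule 1.
/ɡ/ (between /a/ and /k/): rule 2 targets it, but not before a front vowel → unchanged [ɡ].
Rule 2 applies to /k/ (between /ɡ/ and /i/: before a front vowel) → [tʃ].
/n/ — word-final; rule 1 does not apply here → [n].

[tombaɡtʃitipsen]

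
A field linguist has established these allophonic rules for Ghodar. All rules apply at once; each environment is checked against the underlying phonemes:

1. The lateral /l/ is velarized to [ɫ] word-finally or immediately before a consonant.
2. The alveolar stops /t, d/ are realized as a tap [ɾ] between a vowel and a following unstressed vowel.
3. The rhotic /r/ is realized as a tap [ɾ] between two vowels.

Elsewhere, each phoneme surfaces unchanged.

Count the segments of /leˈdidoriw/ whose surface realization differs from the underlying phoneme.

2

Segments that undergo a rule: /d/ → [ɾ] (rule 2); /r/ → [ɾ] (rule 3).
All other segments surface unchanged.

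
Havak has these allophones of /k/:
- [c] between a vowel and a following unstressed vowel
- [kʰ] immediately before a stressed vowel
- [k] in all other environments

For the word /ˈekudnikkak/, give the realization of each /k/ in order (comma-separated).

[c], [k], [k], [k]

Occurrence 1 (position 2): between a vowel and a following unstressed vowel → [c].
Occurrence 2 (position 7): no conditioning environment matches → elsewhere allophone [k].
Occurrence 3 (position 8): no conditioning environment matches → elsewhere allophone [k].
Occurrence 4 (position 10): no conditioning environment matches → elsewhere allophone [k].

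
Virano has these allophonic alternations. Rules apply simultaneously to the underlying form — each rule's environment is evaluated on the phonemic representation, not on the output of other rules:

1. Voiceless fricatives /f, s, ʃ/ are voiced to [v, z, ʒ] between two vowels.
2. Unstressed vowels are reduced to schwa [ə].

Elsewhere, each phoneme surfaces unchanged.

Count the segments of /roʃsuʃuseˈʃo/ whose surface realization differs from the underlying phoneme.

Segments that undergo a rule: /o/ → [ə] (rule 2); /u/ → [ə] (rule 2); /ʃ/ → [ʒ] (rule 1); /u/ → [ə] (rule 2); /s/ → [z] (rule 1); /e/ → [ə] (rule 2); /ʃ/ → [ʒ] (rule 1).
All other segments surface unchanged.

7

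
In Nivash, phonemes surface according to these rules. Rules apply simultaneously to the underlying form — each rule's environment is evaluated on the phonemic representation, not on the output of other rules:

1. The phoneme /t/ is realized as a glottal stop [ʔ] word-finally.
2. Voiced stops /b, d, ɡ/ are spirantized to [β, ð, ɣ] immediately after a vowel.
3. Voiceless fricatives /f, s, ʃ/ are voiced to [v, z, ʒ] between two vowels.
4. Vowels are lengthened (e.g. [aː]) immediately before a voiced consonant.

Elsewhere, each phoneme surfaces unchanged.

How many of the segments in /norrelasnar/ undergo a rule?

3

Segments that undergo a rule: /o/ → [oː] (rule 4); /e/ → [eː] (rule 4); /a/ → [aː] (rule 4).
All other segments surface unchanged.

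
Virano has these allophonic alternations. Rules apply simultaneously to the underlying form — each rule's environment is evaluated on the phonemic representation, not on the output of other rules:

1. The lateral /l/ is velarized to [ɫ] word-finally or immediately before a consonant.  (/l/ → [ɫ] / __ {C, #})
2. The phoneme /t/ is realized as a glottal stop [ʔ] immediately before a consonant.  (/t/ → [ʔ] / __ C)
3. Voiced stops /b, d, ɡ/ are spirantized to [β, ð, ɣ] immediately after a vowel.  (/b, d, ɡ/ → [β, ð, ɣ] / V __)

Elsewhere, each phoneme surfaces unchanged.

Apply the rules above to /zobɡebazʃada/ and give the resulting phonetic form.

/z/ (word-initial): no rule targets it → [z].
/o/ — not in any rule's target class → [o].
/b/ — between /o/ and /ɡ/, immediately after a vowel — surfaces as [β] (rule 3).
/ɡ/ (between /b/ and /e/): rule 3 targets it, but not immediately after a vowel → unchanged [ɡ].
/e/ (between /ɡ/ and /b/): no rule targets it → [e].
Rule 3 applies to /b/ (between /e/ and /a/: immediately after a vowel) → [β].
/a/ (between /b/ and /z/): no rule targets it → [a].
/z/ — not in any rule's target class → [z].
/ʃ/ (between /z/ and /a/) is unaffected → [ʃ].
/a/ — not in any rule's target class → [a].
/d/ meets the environment for rule 3 (immediately after a vowel) → [ð].
/a/ stays [a].

[zoβɡeβazʃaða]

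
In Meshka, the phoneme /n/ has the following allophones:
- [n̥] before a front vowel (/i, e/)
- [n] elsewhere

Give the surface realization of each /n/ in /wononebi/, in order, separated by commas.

[n], [n̥]

Occurrence 1 (position 3): no conditioning environment matches → elsewhere allophone [n].
Occurrence 2 (position 5): before a front vowel (/i, e/) → [n̥].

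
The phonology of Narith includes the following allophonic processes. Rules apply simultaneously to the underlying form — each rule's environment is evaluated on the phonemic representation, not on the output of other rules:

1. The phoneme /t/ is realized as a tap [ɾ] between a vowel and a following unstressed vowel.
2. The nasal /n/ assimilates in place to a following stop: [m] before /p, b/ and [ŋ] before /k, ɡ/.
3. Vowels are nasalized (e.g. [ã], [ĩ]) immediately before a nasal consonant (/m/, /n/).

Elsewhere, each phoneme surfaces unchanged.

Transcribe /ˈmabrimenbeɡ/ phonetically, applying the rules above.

/m/ (word-initial): no rule targets it → [m].
/a/ (between /m/ and /b/): rule 3 targets it, but not before a nasal consonant → unchanged [a].
/b/ — not in any rule's target class → [b].
/r/ (between /b/ and /i/) is unaffected → [r].
Rule 3 applies to /i/ (between /r/ and /m/: before a nasal consonant) → [ĩ].
/m/ — not in any rule's target class → [m].
/e/ meets the environment for rule 3 (before a nasal consonant) → [ẽ].
/n/ (between /e/ and /b/): before a labial or velar stop, so rule 2 applies → [m].
/b/ — not in any rule's target class → [b].
/e/ — between /b/ and /ɡ/; rule 3 does not apply here → [e].
/ɡ/ (word-final) is unaffected → [ɡ].

[ˈmabrĩmẽmbeɡ]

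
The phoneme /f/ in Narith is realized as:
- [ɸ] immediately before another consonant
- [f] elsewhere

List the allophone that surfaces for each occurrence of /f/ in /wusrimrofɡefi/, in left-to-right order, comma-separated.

Occurrence 1 (position 9): immediately before another consonant → [ɸ].
Occurrence 2 (position 12): no conditioning environment matches → elsewhere allophone [f].

[ɸ], [f]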